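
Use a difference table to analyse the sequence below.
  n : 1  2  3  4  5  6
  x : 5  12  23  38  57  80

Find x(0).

2

First differences: 7, 11, 15, 19, 23
Second differences: 4, 4, 4, 4
The second differences are constant at 4.
Work back: 7 − 4 = 3;  5 − 3 = 2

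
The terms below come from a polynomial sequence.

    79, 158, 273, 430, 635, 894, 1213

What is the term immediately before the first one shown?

30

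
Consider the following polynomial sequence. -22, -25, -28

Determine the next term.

-3, -3
The first differences are constant (-3).
-28 − 3 = -31

-31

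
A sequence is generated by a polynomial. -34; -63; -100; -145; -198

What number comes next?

-29, -37, -45, -53
-8, -8, -8
Second differences constant at -8.
-53 − 8 = -61;  -198 − 61 = -259

-259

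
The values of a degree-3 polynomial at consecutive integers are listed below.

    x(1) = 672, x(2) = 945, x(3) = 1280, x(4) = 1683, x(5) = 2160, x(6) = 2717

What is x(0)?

455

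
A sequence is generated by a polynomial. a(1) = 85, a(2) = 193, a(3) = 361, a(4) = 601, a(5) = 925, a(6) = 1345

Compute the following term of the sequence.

1873

108 , 168 , 240 , 324 , 420
60 , 72 , 84 , 96
12 , 12 , 12
Constant third difference = 12, so extend:
96 + 12 = 108;  420 + 108 = 528;  1345 + 528 = 1873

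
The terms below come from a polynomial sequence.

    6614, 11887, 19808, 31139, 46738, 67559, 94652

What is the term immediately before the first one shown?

Δ: 5273, 7921, 11331, 15599, 20821, 27093
Δ²: 2648, 3410, 4268, 5222, 6272
Δ³: 762, 858, 954, 1050
Δ⁴: 96, 96, 96
The fourth differences are constant at 96.
Work back: 762 − 96 = 666;  2648 − 666 = 1982;  5273 − 1982 = 3291;  6614 − 3291 = 3323

3323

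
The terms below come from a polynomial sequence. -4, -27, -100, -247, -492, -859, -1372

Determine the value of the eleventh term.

-5364

-23 , -73 , -147 , -245 , -367 , -513
-50 , -74 , -98 , -122 , -146
-24 , -24 , -24 , -24
Third differences constant at -24.
-146 − 24 = -170;  -513 − 170 = -683;  -1372 − 683 = -2055
-170 − 24 = -194;  -683 − 194 = -877;  -2055 − 877 = -2932
-194 − 24 = -218;  -877 − 218 = -1095;  -2932 − 1095 = -4027
-218 − 24 = -242;  -1095 − 242 = -1337;  -4027 − 1337 = -5364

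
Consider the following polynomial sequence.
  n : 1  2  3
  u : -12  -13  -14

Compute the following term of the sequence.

-15

D1: -1 , -1
The first differences are constant (-1).
-14 − 1 = -15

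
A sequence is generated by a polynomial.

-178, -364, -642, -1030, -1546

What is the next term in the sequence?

-2208

-186, -278, -388, -516
-92, -110, -128
-18, -18
Constant third difference = -18, so extend:
-128 − 18 = -146;  -516 − 146 = -662;  -1546 − 662 = -2208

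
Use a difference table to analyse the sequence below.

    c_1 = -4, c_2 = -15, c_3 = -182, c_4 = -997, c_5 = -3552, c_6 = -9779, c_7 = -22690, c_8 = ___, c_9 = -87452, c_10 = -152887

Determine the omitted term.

-46617

Using the first 7 terms:
-11, -167, -815, -2555, -6227, -12911
-156, -648, -1740, -3672, -6684
-492, -1092, -1932, -3012
-600, -840, -1080
-240, -240
Constant fifth difference = -240.
Extend forward: -1080 − 240 = -1320;  -3012 − 1320 = -4332;  -6684 − 4332 = -11016;  -12911 − 11016 = -23927;  -22690 − 23927 = -46617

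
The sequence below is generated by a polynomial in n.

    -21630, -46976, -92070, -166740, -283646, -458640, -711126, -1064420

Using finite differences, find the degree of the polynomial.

5

Δ: -25346, -45094, -74670, -116906, -174994, -252486, -353294
Δ²: -19748, -29576, -42236, -58088, -77492, -100808
Δ³: -9828, -12660, -15852, -19404, -23316
Δ⁴: -2832, -3192, -3552, -3912
Δ⁵: -360, -360, -360
The fifth differences are constant, so the polynomial has degree 5.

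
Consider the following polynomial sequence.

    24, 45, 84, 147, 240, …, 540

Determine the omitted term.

369

Using the first 5 terms:
Δ: 21  39  63  93
Δ²: 18  24  30
Δ³: 6  6
Constant third difference = 6.
Extend forward: 30 + 6 = 36;  93 + 36 = 129;  240 + 129 = 369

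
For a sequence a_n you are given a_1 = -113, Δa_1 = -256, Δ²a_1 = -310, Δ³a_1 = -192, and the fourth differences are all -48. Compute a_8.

Build the table forward from the leading diagonal:
Fourth differences: -48  -48  -48  -48  -48  -48  -48  -48
Third differences: -192  -240  -288  -336  -384  -432  -480  -528
Second differences: -310  -502  -742  -1030  -1366  -1750  -2182  -2662
First differences: -256  -566  -1068  -1810  -2840  -4206  -5956  -8138
a: -113  -369  -935  -2003  -3813  -6653  -10859  -16815

-16815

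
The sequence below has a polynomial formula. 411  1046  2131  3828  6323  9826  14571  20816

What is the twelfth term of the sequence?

Δ: 635 , 1085 , 1697 , 2495 , 3503 , 4745 , 6245
Δ²: 450 , 612 , 798 , 1008 , 1242 , 1500
Δ³: 162 , 186 , 210 , 234 , 258
Δ⁴: 24 , 24 , 24 , 24
The fourth differences are constant (24).
258 + 24 = 282;  1500 + 282 = 1782;  6245 + 1782 = 8027;  20816 + 8027 = 28843
282 + 24 = 306;  1782 + 306 = 2088;  8027 + 2088 = 10115;  28843 + 10115 = 38958
306 + 24 = 330;  2088 + 330 = 2418;  10115 + 2418 = 12533;  38958 + 12533 = 51491
330 + 24 = 354;  2418 + 354 = 2772;  12533 + 2772 = 15305;  51491 + 15305 = 66796

66796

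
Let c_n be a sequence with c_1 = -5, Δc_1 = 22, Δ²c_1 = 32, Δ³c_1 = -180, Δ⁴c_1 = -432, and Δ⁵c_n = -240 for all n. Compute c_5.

Build the table forward from the leading diagonal:
Δ⁵: -240  -240  -240  -240  -240
Δ⁴: -432  -672  -912  -1152  -1392
Δ³: -180  -612  -1284  -2196  -3348
Δ²: 32  -148  -760  -2044  -4240
Δ: 22  54  -94  -854  -2898
c: -5  17  71  -23  -877

-877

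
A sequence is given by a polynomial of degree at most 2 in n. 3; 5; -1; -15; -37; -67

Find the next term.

-105

Δ: 2 , -6 , -14 , -22 , -30
Δ²: -8 , -8 , -8 , -8
Second differences constant at -8.
-30 − 8 = -38;  -67 − 38 = -105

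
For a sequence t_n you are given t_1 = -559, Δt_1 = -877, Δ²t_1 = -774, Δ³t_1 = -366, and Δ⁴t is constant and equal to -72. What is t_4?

Build the table forward from the leading diagonal:
D4: -72  -72  -72  -72
D3: -366  -438  -510  -582
D2: -774  -1140  -1578  -2088
D1: -877  -1651  -2791  -4369
t: -559  -1436  -3087  -5878

-5878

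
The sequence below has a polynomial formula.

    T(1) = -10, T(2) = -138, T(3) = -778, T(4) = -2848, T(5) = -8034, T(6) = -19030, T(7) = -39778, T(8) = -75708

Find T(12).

-545368

-128  -640  -2070  -5186  -10996  -20748  -35930
-512  -1430  -3116  -5810  -9752  -15182
-918  -1686  -2694  -3942  -5430
-768  -1008  -1248  -1488
-240  -240  -240
The fifth differences are constant (-240).
-1488 − 240 = -1728;  -5430 − 1728 = -7158;  -15182 − 7158 = -22340;  -35930 − 22340 = -58270;  -75708 − 58270 = -133978
-1728 − 240 = -1968;  -7158 − 1968 = -9126;  -22340 − 9126 = -31466;  -58270 − 31466 = -89736;  -133978 − 89736 = -223714
-1968 − 240 = -2208;  -9126 − 2208 = -11334;  -31466 − 11334 = -42800;  -89736 − 42800 = -132536;  -223714 − 132536 = -356250
-2208 − 240 = -2448;  -11334 − 2448 = -13782;  -42800 − 13782 = -56582;  -132536 − 56582 = -189118;  -356250 − 189118 = -545368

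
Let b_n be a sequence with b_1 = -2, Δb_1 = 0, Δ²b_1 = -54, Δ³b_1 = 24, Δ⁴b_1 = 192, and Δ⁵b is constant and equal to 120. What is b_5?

Build the table forward from the leading diagonal:
Fifth differences: 120  120  120  120  120
Fourth differences: 192  312  432  552  672
Third differences: 24  216  528  960  1512
Second differences: -54  -30  186  714  1674
First differences: 0  -54  -84  102  816
b: -2  -2  -56  -140  -38

-38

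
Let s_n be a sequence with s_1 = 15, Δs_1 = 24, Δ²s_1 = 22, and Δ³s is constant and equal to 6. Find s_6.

Build the table forward from the leading diagonal:
Third differences: 6  6  6  6  6  6
Second differences: 22  28  34  40  46  52
First differences: 24  46  74  108  148  194
s: 15  39  85  159  267  415

415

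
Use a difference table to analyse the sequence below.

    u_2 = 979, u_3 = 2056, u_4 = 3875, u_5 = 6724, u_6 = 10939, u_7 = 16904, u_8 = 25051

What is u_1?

404

First differences: 1077  1819  2849  4215  5965  8147
Second differences: 742  1030  1366  1750  2182
Third differences: 288  336  384  432
Fourth differences: 48  48  48
The fourth differences are constant at 48.
Work back: 288 − 48 = 240;  742 − 240 = 502;  1077 − 502 = 575;  979 − 575 = 404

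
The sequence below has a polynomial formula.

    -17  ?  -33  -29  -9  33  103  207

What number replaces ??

-27

Using the last 6 terms:
4  20  42  70  104
16  22  28  34
6  6  6
Constant third difference = 6.
Extend backward: 16 − 6 = 10;  4 − 10 = -6;  -33 + 6 = -27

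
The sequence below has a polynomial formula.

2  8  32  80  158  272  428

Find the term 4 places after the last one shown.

D1: 6  24  48  78  114  156
D2: 18  24  30  36  42
D3: 6  6  6  6
The third differences are constant (6).
42 + 6 = 48;  156 + 48 = 204;  428 + 204 = 632
48 + 6 = 54;  204 + 54 = 258;  632 + 258 = 890
54 + 6 = 60;  258 + 60 = 318;  890 + 318 = 1208
60 + 6 = 66;  318 + 66 = 384;  1208 + 384 = 1592

1592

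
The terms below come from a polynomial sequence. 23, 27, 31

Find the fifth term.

39

Δ: 4 , 4
The first differences are constant (4).
31 + 4 = 35
35 + 4 = 39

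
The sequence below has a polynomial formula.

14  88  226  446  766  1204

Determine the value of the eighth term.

2506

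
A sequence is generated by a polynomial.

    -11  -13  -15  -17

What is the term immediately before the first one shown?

-9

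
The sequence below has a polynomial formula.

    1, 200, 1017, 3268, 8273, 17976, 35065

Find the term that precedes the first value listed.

First differences: 199  817  2251  5005  9703  17089
Second differences: 618  1434  2754  4698  7386
Third differences: 816  1320  1944  2688
Fourth differences: 504  624  744
Fifth differences: 120  120
The fifth differences are constant at 120.
Work back: 504 − 120 = 384;  816 − 384 = 432;  618 − 432 = 186;  199 − 186 = 13;  1 − 13 = -12

-12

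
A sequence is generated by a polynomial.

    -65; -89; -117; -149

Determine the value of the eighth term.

-317

First differences: -24, -28, -32
Second differences: -4, -4
Second differences constant at -4.
-32 − 4 = -36;  -149 − 36 = -185
-36 − 4 = -40;  -185 − 40 = -225
-40 − 4 = -44;  -225 − 44 = -269
-44 − 4 = -48;  -269 − 48 = -317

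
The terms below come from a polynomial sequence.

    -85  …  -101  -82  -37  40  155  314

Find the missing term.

-100

Using the last 6 terms:
D1: 19, 45, 77, 115, 159
D2: 26, 32, 38, 44
D3: 6, 6, 6
Constant third difference = 6.
Extend backward: 26 − 6 = 20;  19 − 20 = -1;  -101 + 1 = -100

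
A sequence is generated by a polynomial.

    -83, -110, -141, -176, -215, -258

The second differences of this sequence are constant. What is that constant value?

-4

Δ: -27, -31, -35, -39, -43
Δ²: -4, -4, -4, -4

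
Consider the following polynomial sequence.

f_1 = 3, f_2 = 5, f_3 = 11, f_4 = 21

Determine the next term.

D1: 2, 6, 10
D2: 4, 4
Constant second difference = 4, so extend:
10 + 4 = 14;  21 + 14 = 35

35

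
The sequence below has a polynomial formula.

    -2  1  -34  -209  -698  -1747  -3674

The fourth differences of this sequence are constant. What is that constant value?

-72

Δ: 3, -35, -175, -489, -1049, -1927
Δ²: -38, -140, -314, -560, -878
Δ³: -102, -174, -246, -318
Δ⁴: -72, -72, -72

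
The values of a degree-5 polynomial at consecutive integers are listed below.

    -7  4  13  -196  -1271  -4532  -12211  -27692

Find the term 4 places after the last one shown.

-289076

D1: 11 , 9 , -209 , -1075 , -3261 , -7679 , -15481
D2: -2 , -218 , -866 , -2186 , -4418 , -7802
D3: -216 , -648 , -1320 , -2232 , -3384
D4: -432 , -672 , -912 , -1152
D5: -240 , -240 , -240
The fifth differences are constant (-240).
-1152 − 240 = -1392;  -3384 − 1392 = -4776;  -7802 − 4776 = -12578;  -15481 − 12578 = -28059;  -27692 − 28059 = -55751
-1392 − 240 = -1632;  -4776 − 1632 = -6408;  -12578 − 6408 = -18986;  -28059 − 18986 = -47045;  -55751 − 47045 = -102796
-1632 − 240 = -1872;  -6408 − 1872 = -8280;  -18986 − 8280 = -27266;  -47045 − 27266 = -74311;  -102796 − 74311 = -177107
-1872 − 240 = -2112;  -8280 − 2112 = -10392;  -27266 − 10392 = -37658;  -74311 − 37658 = -111969;  -177107 − 111969 = -289076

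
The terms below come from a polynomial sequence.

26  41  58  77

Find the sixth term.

15 , 17 , 19
2 , 2
The second differences are constant (2).
19 + 2 = 21;  77 + 21 = 98
21 + 2 = 23;  98 + 23 = 121

121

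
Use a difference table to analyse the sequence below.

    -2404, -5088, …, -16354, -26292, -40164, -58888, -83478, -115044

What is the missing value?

Using the last 6 terms:
Δ: -9938  -13872  -18724  -24590  -31566
Δ²: -3934  -4852  -5866  -6976
Δ³: -918  -1014  -1110
Δ⁴: -96  -96
Constant fourth difference = -96.
Extend backward: -918 + 96 = -822;  -3934 + 822 = -3112;  -9938 + 3112 = -6826;  -16354 + 6826 = -9528

-9528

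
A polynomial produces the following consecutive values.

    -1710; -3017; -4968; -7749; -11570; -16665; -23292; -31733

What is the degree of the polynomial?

-1307, -1951, -2781, -3821, -5095, -6627, -8441
-644, -830, -1040, -1274, -1532, -1814
-186, -210, -234, -258, -282
-24, -24, -24, -24
The fourth differences are constant, so the polynomial has degree 4.

4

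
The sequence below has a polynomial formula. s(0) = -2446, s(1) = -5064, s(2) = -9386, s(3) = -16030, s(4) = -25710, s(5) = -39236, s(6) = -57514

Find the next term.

Δ: -2618, -4322, -6644, -9680, -13526, -18278
Δ²: -1704, -2322, -3036, -3846, -4752
Δ³: -618, -714, -810, -906
Δ⁴: -96, -96, -96
Constant fourth difference = -96, so extend:
-906 − 96 = -1002;  -4752 − 1002 = -5754;  -18278 − 5754 = -24032;  -57514 − 24032 = -81546

-81546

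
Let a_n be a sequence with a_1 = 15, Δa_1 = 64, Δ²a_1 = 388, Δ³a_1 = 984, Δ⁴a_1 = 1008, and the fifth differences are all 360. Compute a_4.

2355

Build the table forward from the leading diagonal:
Fifth differences: 360, 360, 360, 360
Fourth differences: 1008, 1368, 1728, 2088
Third differences: 984, 1992, 3360, 5088
Second differences: 388, 1372, 3364, 6724
First differences: 64, 452, 1824, 5188
a: 15, 79, 531, 2355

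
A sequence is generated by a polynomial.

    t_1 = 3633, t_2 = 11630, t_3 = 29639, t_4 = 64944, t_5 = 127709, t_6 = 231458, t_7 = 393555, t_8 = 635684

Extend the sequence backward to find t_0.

764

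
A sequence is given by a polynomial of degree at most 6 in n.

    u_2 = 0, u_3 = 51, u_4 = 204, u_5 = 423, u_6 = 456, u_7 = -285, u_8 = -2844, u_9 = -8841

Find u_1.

-9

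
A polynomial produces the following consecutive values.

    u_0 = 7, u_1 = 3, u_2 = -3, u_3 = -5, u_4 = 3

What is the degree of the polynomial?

-4, -6, -2, 8
-2, 4, 10
6, 6
The third differences are constant, so the polynomial has degree 3.

3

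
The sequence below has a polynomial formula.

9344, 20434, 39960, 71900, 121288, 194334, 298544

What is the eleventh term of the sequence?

1229224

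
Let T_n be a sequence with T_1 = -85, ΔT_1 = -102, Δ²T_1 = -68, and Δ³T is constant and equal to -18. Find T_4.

-613

Build the table forward from the leading diagonal:
D3: -18  -18  -18  -18
D2: -68  -86  -104  -122
D1: -102  -170  -256  -360
T: -85  -187  -357  -613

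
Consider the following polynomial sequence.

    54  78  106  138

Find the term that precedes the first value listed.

34

Δ: 24  28  32
Δ²: 4  4
The second differences are constant at 4.
Work back: 24 − 4 = 20;  54 − 20 = 34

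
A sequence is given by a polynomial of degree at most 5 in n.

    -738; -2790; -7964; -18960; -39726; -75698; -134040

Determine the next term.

-223884

D1: -2052  -5174  -10996  -20766  -35972  -58342
D2: -3122  -5822  -9770  -15206  -22370
D3: -2700  -3948  -5436  -7164
D4: -1248  -1488  -1728
D5: -240  -240
The fifth differences are constant (-240).
-1728 − 240 = -1968;  -7164 − 1968 = -9132;  -22370 − 9132 = -31502;  -58342 − 31502 = -89844;  -134040 − 89844 = -223884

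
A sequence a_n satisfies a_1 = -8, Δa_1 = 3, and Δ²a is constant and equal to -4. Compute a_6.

Build the table forward from the leading diagonal:
Δ²: -4, -4, -4, -4, -4, -4
Δ: 3, -1, -5, -9, -13, -17
a: -8, -5, -6, -11, -20, -33

-33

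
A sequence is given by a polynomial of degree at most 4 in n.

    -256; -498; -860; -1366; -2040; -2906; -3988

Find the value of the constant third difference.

-24

D1: -242, -362, -506, -674, -866, -1082
D2: -120, -144, -168, -192, -216
D3: -24, -24, -24, -24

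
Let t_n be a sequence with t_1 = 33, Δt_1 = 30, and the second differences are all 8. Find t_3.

101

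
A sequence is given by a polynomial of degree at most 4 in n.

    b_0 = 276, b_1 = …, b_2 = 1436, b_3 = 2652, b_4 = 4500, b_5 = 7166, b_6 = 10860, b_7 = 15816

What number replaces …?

Using the last 6 terms:
First differences: 1216, 1848, 2666, 3694, 4956
Second differences: 632, 818, 1028, 1262
Third differences: 186, 210, 234
Fourth differences: 24, 24
Constant fourth difference = 24.
Extend backward: 186 − 24 = 162;  632 − 162 = 470;  1216 − 470 = 746;  1436 − 746 = 690

690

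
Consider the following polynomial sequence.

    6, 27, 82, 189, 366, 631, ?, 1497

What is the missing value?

1002

Using the first 6 terms:
First differences: 21  55  107  177  265
Second differences: 34  52  70  88
Third differences: 18  18  18
Constant third difference = 18.
Extend forward: 88 + 18 = 106;  265 + 106 = 371;  631 + 371 = 1002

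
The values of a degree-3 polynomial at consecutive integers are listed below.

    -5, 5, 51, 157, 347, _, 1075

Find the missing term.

645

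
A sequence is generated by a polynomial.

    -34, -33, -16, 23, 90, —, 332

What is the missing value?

191

Using the first 5 terms:
D1: 1  17  39  67
D2: 16  22  28
D3: 6  6
Constant third difference = 6.
Extend forward: 28 + 6 = 34;  67 + 34 = 101;  90 + 101 = 191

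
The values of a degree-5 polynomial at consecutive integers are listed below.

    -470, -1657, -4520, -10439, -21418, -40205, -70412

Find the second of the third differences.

Δ: -1187, -2863, -5919, -10979, -18787, -30207
Δ²: -1676, -3056, -5060, -7808, -11420
Δ³: -1380, -2004, -2748, -3612
Δ⁴: -624, -744, -864
Δ⁵: -120, -120

-2004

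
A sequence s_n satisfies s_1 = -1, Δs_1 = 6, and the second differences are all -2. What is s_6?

9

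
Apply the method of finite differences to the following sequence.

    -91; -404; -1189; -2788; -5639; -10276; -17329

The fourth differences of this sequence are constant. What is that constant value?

First differences: -313, -785, -1599, -2851, -4637, -7053
Second differences: -472, -814, -1252, -1786, -2416
Third differences: -342, -438, -534, -630
Fourth differences: -96, -96, -96

-96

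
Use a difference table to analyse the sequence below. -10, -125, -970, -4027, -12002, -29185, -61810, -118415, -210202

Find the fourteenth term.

-1820777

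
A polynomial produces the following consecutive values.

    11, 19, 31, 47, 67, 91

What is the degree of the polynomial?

2

8, 12, 16, 20, 24
4, 4, 4, 4
The second differences are constant, so the polynomial has degree 2.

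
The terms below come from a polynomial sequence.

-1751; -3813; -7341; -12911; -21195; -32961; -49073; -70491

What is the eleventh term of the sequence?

-177621

First differences: -2062  -3528  -5570  -8284  -11766  -16112  -21418
Second differences: -1466  -2042  -2714  -3482  -4346  -5306
Third differences: -576  -672  -768  -864  -960
Fourth differences: -96  -96  -96  -96
Constant fourth difference = -96, so extend:
-960 − 96 = -1056;  -5306 − 1056 = -6362;  -21418 − 6362 = -27780;  -70491 − 27780 = -98271
-1056 − 96 = -1152;  -6362 − 1152 = -7514;  -27780 − 7514 = -35294;  -98271 − 35294 = -133565
-1152 − 96 = -1248;  -7514 − 1248 = -8762;  -35294 − 8762 = -44056;  -133565 − 44056 = -177621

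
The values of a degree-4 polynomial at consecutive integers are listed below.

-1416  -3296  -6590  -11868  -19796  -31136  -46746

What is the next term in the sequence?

-67580

Δ: -1880, -3294, -5278, -7928, -11340, -15610
Δ²: -1414, -1984, -2650, -3412, -4270
Δ³: -570, -666, -762, -858
Δ⁴: -96, -96, -96
The fourth differences are constant (-96).
-858 − 96 = -954;  -4270 − 954 = -5224;  -15610 − 5224 = -20834;  -46746 − 20834 = -67580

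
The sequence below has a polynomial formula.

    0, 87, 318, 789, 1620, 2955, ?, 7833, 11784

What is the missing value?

4962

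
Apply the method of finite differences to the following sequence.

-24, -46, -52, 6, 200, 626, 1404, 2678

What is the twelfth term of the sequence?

D1: -22 , -6 , 58 , 194 , 426 , 778 , 1274
D2: 16 , 64 , 136 , 232 , 352 , 496
D3: 48 , 72 , 96 , 120 , 144
D4: 24 , 24 , 24 , 24
The fourth differences are constant (24).
144 + 24 = 168;  496 + 168 = 664;  1274 + 664 = 1938;  2678 + 1938 = 4616
168 + 24 = 192;  664 + 192 = 856;  1938 + 856 = 2794;  4616 + 2794 = 7410
192 + 24 = 216;  856 + 216 = 1072;  2794 + 1072 = 3866;  7410 + 3866 = 11276
216 + 24 = 240;  1072 + 240 = 1312;  3866 + 1312 = 5178;  11276 + 5178 = 16454

16454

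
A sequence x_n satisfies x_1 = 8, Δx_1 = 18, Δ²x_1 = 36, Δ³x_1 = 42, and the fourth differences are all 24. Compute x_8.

3200

Build the table forward from the leading diagonal:
D4: 24  24  24  24  24  24  24  24
D3: 42  66  90  114  138  162  186  210
D2: 36  78  144  234  348  486  648  834
D1: 18  54  132  276  510  858  1344  1992
x: 8  26  80  212  488  998  1856  3200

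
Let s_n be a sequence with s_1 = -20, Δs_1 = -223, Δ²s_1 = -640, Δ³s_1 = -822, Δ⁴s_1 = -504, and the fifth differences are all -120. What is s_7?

Build the table forward from the leading diagonal:
D5: -120  -120  -120  -120  -120  -120  -120
D4: -504  -624  -744  -864  -984  -1104  -1224
D3: -822  -1326  -1950  -2694  -3558  -4542  -5646
D2: -640  -1462  -2788  -4738  -7432  -10990  -15532
D1: -223  -863  -2325  -5113  -9851  -17283  -28273
s: -20  -243  -1106  -3431  -8544  -18395  -35678

-35678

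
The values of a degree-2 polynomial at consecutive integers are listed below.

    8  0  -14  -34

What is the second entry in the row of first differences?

D1: -8, -14, -20
D2: -6, -6

-14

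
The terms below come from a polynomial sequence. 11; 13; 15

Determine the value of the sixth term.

First differences: 2  2
The first differences are constant (2).
15 + 2 = 17
17 + 2 = 19
19 + 2 = 21

21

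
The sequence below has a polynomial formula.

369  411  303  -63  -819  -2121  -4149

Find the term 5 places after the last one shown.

D1: 42, -108, -366, -756, -1302, -2028
D2: -150, -258, -390, -546, -726
D3: -108, -132, -156, -180
D4: -24, -24, -24
The fourth differences are constant (-24).
-180 − 24 = -204;  -726 − 204 = -930;  -2028 − 930 = -2958;  -4149 − 2958 = -7107
-204 − 24 = -228;  -930 − 228 = -1158;  -2958 − 1158 = -4116;  -7107 − 4116 = -11223
-228 − 24 = -252;  -1158 − 252 = -1410;  -4116 − 1410 = -5526;  -11223 − 5526 = -16749
-252 − 24 = -276;  -1410 − 276 = -1686;  -5526 − 1686 = -7212;  -16749 − 7212 = -23961
-276 − 24 = -300;  -1686 − 300 = -1986;  -7212 − 1986 = -9198;  -23961 − 9198 = -33159

-33159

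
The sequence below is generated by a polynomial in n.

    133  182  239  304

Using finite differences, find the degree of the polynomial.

2

Δ: 49, 57, 65
Δ²: 8, 8
The second differences are constant, so the polynomial has degree 2.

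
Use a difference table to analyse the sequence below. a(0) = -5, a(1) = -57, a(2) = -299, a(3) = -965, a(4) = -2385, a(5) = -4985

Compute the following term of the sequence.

D1: -52, -242, -666, -1420, -2600
D2: -190, -424, -754, -1180
D3: -234, -330, -426
D4: -96, -96
The fourth differences are constant (-96).
-426 − 96 = -522;  -1180 − 522 = -1702;  -2600 − 1702 = -4302;  -4985 − 4302 = -9287

-9287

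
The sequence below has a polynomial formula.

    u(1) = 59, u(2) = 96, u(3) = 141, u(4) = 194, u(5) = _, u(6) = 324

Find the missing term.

255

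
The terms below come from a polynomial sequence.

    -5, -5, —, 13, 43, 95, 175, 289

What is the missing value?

Using the last 5 terms:
Δ: 30  52  80  114
Δ²: 22  28  34
Δ³: 6  6
Constant third difference = 6.
Extend backward: 22 − 6 = 16;  30 − 16 = 14;  13 − 14 = -1

-1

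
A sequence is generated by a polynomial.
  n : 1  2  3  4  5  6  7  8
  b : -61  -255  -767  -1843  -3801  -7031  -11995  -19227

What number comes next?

First differences: -194, -512, -1076, -1958, -3230, -4964, -7232
Second differences: -318, -564, -882, -1272, -1734, -2268
Third differences: -246, -318, -390, -462, -534
Fourth differences: -72, -72, -72, -72
Fourth differences constant at -72.
-534 − 72 = -606;  -2268 − 606 = -2874;  -7232 − 2874 = -10106;  -19227 − 10106 = -29333

-29333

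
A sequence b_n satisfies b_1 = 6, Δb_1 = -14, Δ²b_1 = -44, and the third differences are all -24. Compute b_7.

-1218

Build the table forward from the leading diagonal:
Third differences: -24, -24, -24, -24, -24, -24, -24
Second differences: -44, -68, -92, -116, -140, -164, -188
First differences: -14, -58, -126, -218, -334, -474, -638
b: 6, -8, -66, -192, -410, -744, -1218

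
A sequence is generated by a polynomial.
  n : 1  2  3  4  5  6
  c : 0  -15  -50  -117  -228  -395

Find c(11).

-15, -35, -67, -111, -167
-20, -32, -44, -56
-12, -12, -12
Constant third difference = -12, so extend:
-56 − 12 = -68;  -167 − 68 = -235;  -395 − 235 = -630
-68 − 12 = -80;  -235 − 80 = -315;  -630 − 315 = -945
-80 − 12 = -92;  -315 − 92 = -407;  -945 − 407 = -1352
-92 − 12 = -104;  -407 − 104 = -511;  -1352 − 511 = -1863
-104 − 12 = -116;  -511 − 116 = -627;  -1863 − 627 = -2490

-2490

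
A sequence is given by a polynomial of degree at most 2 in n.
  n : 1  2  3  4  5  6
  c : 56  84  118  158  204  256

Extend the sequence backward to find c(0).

First differences: 28  34  40  46  52
Second differences: 6  6  6  6
The second differences are constant at 6.
Work back: 28 − 6 = 22;  56 − 22 = 34

34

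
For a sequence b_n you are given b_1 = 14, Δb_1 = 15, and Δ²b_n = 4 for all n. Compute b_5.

98

Build the table forward from the leading diagonal:
D2: 4  4  4  4  4
D1: 15  19  23  27  31
b: 14  29  48  71  98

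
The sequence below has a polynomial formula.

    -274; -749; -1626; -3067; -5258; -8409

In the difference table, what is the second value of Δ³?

D1: -475, -877, -1441, -2191, -3151
D2: -402, -564, -750, -960
D3: -162, -186, -210
D4: -24, -24

-186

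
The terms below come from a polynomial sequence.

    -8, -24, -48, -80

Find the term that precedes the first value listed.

First differences: -16  -24  -32
Second differences: -8  -8
The second differences are constant at -8.
Work back: -16 + 8 = -8;  -8 + 8 = 0

0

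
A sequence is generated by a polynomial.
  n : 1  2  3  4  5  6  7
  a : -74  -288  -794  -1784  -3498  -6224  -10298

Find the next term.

-214, -506, -990, -1714, -2726, -4074
-292, -484, -724, -1012, -1348
-192, -240, -288, -336
-48, -48, -48
Constant fourth difference = -48, so extend:
-336 − 48 = -384;  -1348 − 384 = -1732;  -4074 − 1732 = -5806;  -10298 − 5806 = -16104

-16104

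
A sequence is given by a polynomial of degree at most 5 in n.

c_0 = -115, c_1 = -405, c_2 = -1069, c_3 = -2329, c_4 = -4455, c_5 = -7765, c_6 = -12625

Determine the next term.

-290 , -664 , -1260 , -2126 , -3310 , -4860
-374 , -596 , -866 , -1184 , -1550
-222 , -270 , -318 , -366
-48 , -48 , -48
The fourth differences are constant (-48).
-366 − 48 = -414;  -1550 − 414 = -1964;  -4860 − 1964 = -6824;  -12625 − 6824 = -19449

-19449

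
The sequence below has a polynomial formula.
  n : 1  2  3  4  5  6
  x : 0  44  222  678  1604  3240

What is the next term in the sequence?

5874

D1: 44, 178, 456, 926, 1636
D2: 134, 278, 470, 710
D3: 144, 192, 240
D4: 48, 48
Constant fourth difference = 48, so extend:
240 + 48 = 288;  710 + 288 = 998;  1636 + 998 = 2634;  3240 + 2634 = 5874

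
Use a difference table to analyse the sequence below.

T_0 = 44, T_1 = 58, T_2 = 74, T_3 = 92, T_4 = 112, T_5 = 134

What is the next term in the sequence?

158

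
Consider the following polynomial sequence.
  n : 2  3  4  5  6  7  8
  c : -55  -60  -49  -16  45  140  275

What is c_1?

First differences: -5, 11, 33, 61, 95, 135
Second differences: 16, 22, 28, 34, 40
Third differences: 6, 6, 6, 6
The third differences are constant at 6.
Work back: 16 − 6 = 10;  -5 − 10 = -15;  -55 + 15 = -40

-40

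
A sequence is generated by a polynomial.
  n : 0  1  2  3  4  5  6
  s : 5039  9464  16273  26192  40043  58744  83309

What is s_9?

Δ: 4425, 6809, 9919, 13851, 18701, 24565
Δ²: 2384, 3110, 3932, 4850, 5864
Δ³: 726, 822, 918, 1014
Δ⁴: 96, 96, 96
Constant fourth difference = 96, so extend:
1014 + 96 = 1110;  5864 + 1110 = 6974;  24565 + 6974 = 31539;  83309 + 31539 = 114848
1110 + 96 = 1206;  6974 + 1206 = 8180;  31539 + 8180 = 39719;  114848 + 39719 = 154567
1206 + 96 = 1302;  8180 + 1302 = 9482;  39719 + 9482 = 49201;  154567 + 49201 = 203768

203768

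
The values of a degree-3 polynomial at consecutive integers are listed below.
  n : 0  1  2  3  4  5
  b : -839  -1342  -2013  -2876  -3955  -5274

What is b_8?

-10911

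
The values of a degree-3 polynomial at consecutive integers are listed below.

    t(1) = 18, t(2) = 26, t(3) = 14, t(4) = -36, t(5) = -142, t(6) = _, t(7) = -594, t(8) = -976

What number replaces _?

-322

Using the first 5 terms:
First differences: 8, -12, -50, -106
Second differences: -20, -38, -56
Third differences: -18, -18
Constant third difference = -18.
Extend forward: -56 − 18 = -74;  -106 − 74 = -180;  -142 − 180 = -322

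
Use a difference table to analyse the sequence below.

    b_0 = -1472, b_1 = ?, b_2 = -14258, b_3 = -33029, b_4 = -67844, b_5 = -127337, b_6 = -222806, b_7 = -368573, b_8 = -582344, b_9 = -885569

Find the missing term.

Using the last 8 terms:
D1: -18771, -34815, -59493, -95469, -145767, -213771, -303225
D2: -16044, -24678, -35976, -50298, -68004, -89454
D3: -8634, -11298, -14322, -17706, -21450
D4: -2664, -3024, -3384, -3744
D5: -360, -360, -360
Constant fifth difference = -360.
Extend backward: -2664 + 360 = -2304;  -8634 + 2304 = -6330;  -16044 + 6330 = -9714;  -18771 + 9714 = -9057;  -14258 + 9057 = -5201

-5201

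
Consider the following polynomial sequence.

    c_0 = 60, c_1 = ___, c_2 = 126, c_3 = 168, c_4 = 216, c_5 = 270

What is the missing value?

Using the last 4 terms:
D1: 42  48  54
D2: 6  6
Constant second difference = 6.
Extend backward: 42 − 6 = 36;  126 − 36 = 90

90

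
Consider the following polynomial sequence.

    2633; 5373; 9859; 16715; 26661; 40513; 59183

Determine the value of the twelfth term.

First differences: 2740, 4486, 6856, 9946, 13852, 18670
Second differences: 1746, 2370, 3090, 3906, 4818
Third differences: 624, 720, 816, 912
Fourth differences: 96, 96, 96
Fourth differences constant at 96.
912 + 96 = 1008;  4818 + 1008 = 5826;  18670 + 5826 = 24496;  59183 + 24496 = 83679
1008 + 96 = 1104;  5826 + 1104 = 6930;  24496 + 6930 = 31426;  83679 + 31426 = 115105
1104 + 96 = 1200;  6930 + 1200 = 8130;  31426 + 8130 = 39556;  115105 + 39556 = 154661
1200 + 96 = 1296;  8130 + 1296 = 9426;  39556 + 9426 = 48982;  154661 + 48982 = 203643
1296 + 96 = 1392;  9426 + 1392 = 10818;  48982 + 10818 = 59800;  203643 + 59800 = 263443

263443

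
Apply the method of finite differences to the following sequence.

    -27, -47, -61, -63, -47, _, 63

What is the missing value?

Using the first 5 terms:
-20, -14, -2, 16
6, 12, 18
6, 6
Constant third difference = 6.
Extend forward: 18 + 6 = 24;  16 + 24 = 40;  -47 + 40 = -7

-7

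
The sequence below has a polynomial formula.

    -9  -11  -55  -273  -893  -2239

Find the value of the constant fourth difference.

D1: -2, -44, -218, -620, -1346
D2: -42, -174, -402, -726
D3: -132, -228, -324
D4: -96, -96

-96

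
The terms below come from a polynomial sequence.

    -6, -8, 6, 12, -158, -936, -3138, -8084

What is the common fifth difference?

-120

Δ: -2, 14, 6, -170, -778, -2202, -4946
Δ²: 16, -8, -176, -608, -1424, -2744
Δ³: -24, -168, -432, -816, -1320
Δ⁴: -144, -264, -384, -504
Δ⁵: -120, -120, -120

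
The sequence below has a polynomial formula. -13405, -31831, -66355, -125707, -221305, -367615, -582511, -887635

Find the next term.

D1: -18426 , -34524 , -59352 , -95598 , -146310 , -214896 , -305124
D2: -16098 , -24828 , -36246 , -50712 , -68586 , -90228
D3: -8730 , -11418 , -14466 , -17874 , -21642
D4: -2688 , -3048 , -3408 , -3768
D5: -360 , -360 , -360
Constant fifth difference = -360, so extend:
-3768 − 360 = -4128;  -21642 − 4128 = -25770;  -90228 − 25770 = -115998;  -305124 − 115998 = -421122;  -887635 − 421122 = -1308757

-1308757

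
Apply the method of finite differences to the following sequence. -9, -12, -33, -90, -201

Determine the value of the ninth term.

First differences: -3, -21, -57, -111
Second differences: -18, -36, -54
Third differences: -18, -18
The third differences are constant (-18).
-54 − 18 = -72;  -111 − 72 = -183;  -201 − 183 = -384
-72 − 18 = -90;  -183 − 90 = -273;  -384 − 273 = -657
-90 − 18 = -108;  -273 − 108 = -381;  -657 − 381 = -1038
-108 − 18 = -126;  -381 − 126 = -507;  -1038 − 507 = -1545

-1545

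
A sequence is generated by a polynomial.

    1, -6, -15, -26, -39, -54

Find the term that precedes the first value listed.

D1: -7, -9, -11, -13, -15
D2: -2, -2, -2, -2
The second differences are constant at -2.
Work back: -7 + 2 = -5;  1 + 5 = 6

6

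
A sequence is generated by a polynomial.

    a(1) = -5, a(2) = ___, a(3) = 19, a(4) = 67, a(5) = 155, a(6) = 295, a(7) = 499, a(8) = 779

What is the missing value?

Using the last 6 terms:
48, 88, 140, 204, 280
40, 52, 64, 76
12, 12, 12
Constant third difference = 12.
Extend backward: 40 − 12 = 28;  48 − 28 = 20;  19 − 20 = -1

-1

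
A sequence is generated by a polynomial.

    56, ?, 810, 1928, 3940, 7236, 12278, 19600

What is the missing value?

Using the last 6 terms:
Δ: 1118  2012  3296  5042  7322
Δ²: 894  1284  1746  2280
Δ³: 390  462  534
Δ⁴: 72  72
Constant fourth difference = 72.
Extend backward: 390 − 72 = 318;  894 − 318 = 576;  1118 − 576 = 542;  810 − 542 = 268

268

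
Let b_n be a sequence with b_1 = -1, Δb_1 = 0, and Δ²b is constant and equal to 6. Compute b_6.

59

Build the table forward from the leading diagonal:
D2: 6, 6, 6, 6, 6, 6
D1: 0, 6, 12, 18, 24, 30
b: -1, -1, 5, 17, 35, 59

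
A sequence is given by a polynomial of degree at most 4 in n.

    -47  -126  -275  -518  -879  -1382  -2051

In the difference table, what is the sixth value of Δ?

-669

Δ: -79, -149, -243, -361, -503, -669
Δ²: -70, -94, -118, -142, -166
Δ³: -24, -24, -24, -24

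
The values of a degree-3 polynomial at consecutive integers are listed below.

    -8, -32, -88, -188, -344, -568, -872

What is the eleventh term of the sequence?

-3128

-24  -56  -100  -156  -224  -304
-32  -44  -56  -68  -80
-12  -12  -12  -12
Third differences constant at -12.
-80 − 12 = -92;  -304 − 92 = -396;  -872 − 396 = -1268
-92 − 12 = -104;  -396 − 104 = -500;  -1268 − 500 = -1768
-104 − 12 = -116;  -500 − 116 = -616;  -1768 − 616 = -2384
-116 − 12 = -128;  -616 − 128 = -744;  -2384 − 744 = -3128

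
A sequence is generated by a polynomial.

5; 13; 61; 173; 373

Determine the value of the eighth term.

D1: 8, 48, 112, 200
D2: 40, 64, 88
D3: 24, 24
Third differences constant at 24.
88 + 24 = 112;  200 + 112 = 312;  373 + 312 = 685
112 + 24 = 136;  312 + 136 = 448;  685 + 448 = 1133
136 + 24 = 160;  448 + 160 = 608;  1133 + 608 = 1741

1741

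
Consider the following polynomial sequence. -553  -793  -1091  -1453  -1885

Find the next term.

-240  -298  -362  -432
-58  -64  -70
-6  -6
Constant third difference = -6, so extend:
-70 − 6 = -76;  -432 − 76 = -508;  -1885 − 508 = -2393

-2393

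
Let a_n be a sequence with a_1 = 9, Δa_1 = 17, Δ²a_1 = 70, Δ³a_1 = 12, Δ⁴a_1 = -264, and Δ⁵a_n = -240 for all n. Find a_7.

Build the table forward from the leading diagonal:
D5: -240  -240  -240  -240  -240  -240  -240
D4: -264  -504  -744  -984  -1224  -1464  -1704
D3: 12  -252  -756  -1500  -2484  -3708  -5172
D2: 70  82  -170  -926  -2426  -4910  -8618
D1: 17  87  169  -1  -927  -3353  -8263
a: 9  26  113  282  281  -646  -3999

-3999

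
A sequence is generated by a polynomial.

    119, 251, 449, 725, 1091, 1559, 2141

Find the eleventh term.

5849

D1: 132, 198, 276, 366, 468, 582
D2: 66, 78, 90, 102, 114
D3: 12, 12, 12, 12
Third differences constant at 12.
114 + 12 = 126;  582 + 126 = 708;  2141 + 708 = 2849
126 + 12 = 138;  708 + 138 = 846;  2849 + 846 = 3695
138 + 12 = 150;  846 + 150 = 996;  3695 + 996 = 4691
150 + 12 = 162;  996 + 162 = 1158;  4691 + 1158 = 5849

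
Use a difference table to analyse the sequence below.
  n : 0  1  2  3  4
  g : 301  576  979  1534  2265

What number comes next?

3196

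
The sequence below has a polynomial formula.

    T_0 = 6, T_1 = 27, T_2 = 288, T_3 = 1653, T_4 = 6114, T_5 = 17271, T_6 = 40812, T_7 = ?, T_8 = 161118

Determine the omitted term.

Using the first 7 terms:
21  261  1365  4461  11157  23541
240  1104  3096  6696  12384
864  1992  3600  5688
1128  1608  2088
480  480
Constant fifth difference = 480.
Extend forward: 2088 + 480 = 2568;  5688 + 2568 = 8256;  12384 + 8256 = 20640;  23541 + 20640 = 44181;  40812 + 44181 = 84993

84993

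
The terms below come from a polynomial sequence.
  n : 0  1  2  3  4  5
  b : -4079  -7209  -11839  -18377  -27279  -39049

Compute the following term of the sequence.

Δ: -3130  -4630  -6538  -8902  -11770
Δ²: -1500  -1908  -2364  -2868
Δ³: -408  -456  -504
Δ⁴: -48  -48
Fourth differences constant at -48.
-504 − 48 = -552;  -2868 − 552 = -3420;  -11770 − 3420 = -15190;  -39049 − 15190 = -54239

-54239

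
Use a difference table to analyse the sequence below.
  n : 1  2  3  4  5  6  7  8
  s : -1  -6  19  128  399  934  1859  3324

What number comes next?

5503

First differences: -5  25  109  271  535  925  1465
Second differences: 30  84  162  264  390  540
Third differences: 54  78  102  126  150
Fourth differences: 24  24  24  24
The fourth differences are constant (24).
150 + 24 = 174;  540 + 174 = 714;  1465 + 714 = 2179;  3324 + 2179 = 5503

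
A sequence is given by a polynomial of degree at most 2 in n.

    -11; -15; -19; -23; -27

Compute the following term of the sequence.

-31

D1: -4 , -4 , -4 , -4
Constant first difference = -4, so extend:
-27 − 4 = -31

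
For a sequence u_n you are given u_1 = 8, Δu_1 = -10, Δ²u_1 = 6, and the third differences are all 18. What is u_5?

76

Build the table forward from the leading diagonal:
D3: 18, 18, 18, 18, 18
D2: 6, 24, 42, 60, 78
D1: -10, -4, 20, 62, 122
u: 8, -2, -6, 14, 76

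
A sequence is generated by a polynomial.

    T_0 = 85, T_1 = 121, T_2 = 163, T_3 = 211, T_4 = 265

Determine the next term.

D1: 36, 42, 48, 54
D2: 6, 6, 6
The second differences are constant (6).
54 + 6 = 60;  265 + 60 = 325

325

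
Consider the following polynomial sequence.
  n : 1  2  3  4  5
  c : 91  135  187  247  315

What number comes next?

Δ: 44, 52, 60, 68
Δ²: 8, 8, 8
The second differences are constant (8).
68 + 8 = 76;  315 + 76 = 391

391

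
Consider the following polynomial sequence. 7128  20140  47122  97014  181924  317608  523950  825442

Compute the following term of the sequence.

1251664

D1: 13012, 26982, 49892, 84910, 135684, 206342, 301492
D2: 13970, 22910, 35018, 50774, 70658, 95150
D3: 8940, 12108, 15756, 19884, 24492
D4: 3168, 3648, 4128, 4608
D5: 480, 480, 480
Fifth differences constant at 480.
4608 + 480 = 5088;  24492 + 5088 = 29580;  95150 + 29580 = 124730;  301492 + 124730 = 426222;  825442 + 426222 = 1251664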